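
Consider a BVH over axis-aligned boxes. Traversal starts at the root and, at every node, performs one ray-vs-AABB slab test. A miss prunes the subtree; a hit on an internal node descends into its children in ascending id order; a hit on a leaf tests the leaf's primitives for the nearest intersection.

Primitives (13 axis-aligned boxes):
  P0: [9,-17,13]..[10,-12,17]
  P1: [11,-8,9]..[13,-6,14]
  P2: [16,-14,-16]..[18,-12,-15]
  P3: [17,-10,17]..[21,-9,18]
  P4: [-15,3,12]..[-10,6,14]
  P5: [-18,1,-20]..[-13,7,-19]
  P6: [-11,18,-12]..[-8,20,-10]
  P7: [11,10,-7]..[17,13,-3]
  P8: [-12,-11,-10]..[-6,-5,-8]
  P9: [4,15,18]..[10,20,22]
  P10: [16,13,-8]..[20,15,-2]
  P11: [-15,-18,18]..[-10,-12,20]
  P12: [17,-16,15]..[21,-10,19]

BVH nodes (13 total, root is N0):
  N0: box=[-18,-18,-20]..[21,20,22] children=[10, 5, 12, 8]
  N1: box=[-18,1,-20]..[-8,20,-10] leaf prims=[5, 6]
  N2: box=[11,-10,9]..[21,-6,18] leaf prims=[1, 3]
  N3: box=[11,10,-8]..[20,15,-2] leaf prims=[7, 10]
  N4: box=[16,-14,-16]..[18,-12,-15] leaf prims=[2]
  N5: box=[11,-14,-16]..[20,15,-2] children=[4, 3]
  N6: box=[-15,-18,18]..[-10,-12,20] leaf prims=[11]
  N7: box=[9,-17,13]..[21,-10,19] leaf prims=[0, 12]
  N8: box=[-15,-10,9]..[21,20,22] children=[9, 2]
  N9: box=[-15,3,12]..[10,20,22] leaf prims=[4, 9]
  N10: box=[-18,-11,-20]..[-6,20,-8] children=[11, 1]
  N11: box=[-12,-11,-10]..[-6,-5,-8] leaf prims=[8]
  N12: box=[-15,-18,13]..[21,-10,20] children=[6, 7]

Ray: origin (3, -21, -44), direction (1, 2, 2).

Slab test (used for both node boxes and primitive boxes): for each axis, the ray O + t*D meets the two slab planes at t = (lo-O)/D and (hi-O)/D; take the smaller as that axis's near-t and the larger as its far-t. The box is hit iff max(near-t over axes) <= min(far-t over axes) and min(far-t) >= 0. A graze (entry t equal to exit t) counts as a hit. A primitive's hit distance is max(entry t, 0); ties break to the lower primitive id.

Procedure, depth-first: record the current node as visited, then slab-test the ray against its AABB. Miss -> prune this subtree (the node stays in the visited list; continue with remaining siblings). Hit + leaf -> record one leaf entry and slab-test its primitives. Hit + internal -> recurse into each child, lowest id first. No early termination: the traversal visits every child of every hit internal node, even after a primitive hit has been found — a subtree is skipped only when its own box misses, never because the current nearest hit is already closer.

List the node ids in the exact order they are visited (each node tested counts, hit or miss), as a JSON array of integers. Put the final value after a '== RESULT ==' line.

Walk:
N0 x:[-21,18] y:[3/2,41/2] z:[12,33] -> hit [12,18], descend [5, 8, 10, 12]
  N5 x:[8,17] y:[7/2,18] z:[14,21] -> hit [14,17], descend [3, 4]
    N3 x:[8,17] y:[31/2,18] z:[18,21] -> miss, prune
    N4 x:[13,15] y:[7/2,9/2] z:[14,29/2] -> miss, prune
  N8 x:[-18,18] y:[11/2,41/2] z:[53/2,33] -> miss, prune
  N10 x:[-21,-9] y:[5,41/2] z:[12,18] -> miss, prune
  N12 x:[-18,18] y:[3/2,11/2] z:[57/2,32] -> miss, prune

Visited [0, 5, 3, 4, 8, 10, 12]. Tests: 7 box, 0 leaf. Nearest: miss.

== RESULT ==
[0, 5, 3, 4, 8, 10, 12]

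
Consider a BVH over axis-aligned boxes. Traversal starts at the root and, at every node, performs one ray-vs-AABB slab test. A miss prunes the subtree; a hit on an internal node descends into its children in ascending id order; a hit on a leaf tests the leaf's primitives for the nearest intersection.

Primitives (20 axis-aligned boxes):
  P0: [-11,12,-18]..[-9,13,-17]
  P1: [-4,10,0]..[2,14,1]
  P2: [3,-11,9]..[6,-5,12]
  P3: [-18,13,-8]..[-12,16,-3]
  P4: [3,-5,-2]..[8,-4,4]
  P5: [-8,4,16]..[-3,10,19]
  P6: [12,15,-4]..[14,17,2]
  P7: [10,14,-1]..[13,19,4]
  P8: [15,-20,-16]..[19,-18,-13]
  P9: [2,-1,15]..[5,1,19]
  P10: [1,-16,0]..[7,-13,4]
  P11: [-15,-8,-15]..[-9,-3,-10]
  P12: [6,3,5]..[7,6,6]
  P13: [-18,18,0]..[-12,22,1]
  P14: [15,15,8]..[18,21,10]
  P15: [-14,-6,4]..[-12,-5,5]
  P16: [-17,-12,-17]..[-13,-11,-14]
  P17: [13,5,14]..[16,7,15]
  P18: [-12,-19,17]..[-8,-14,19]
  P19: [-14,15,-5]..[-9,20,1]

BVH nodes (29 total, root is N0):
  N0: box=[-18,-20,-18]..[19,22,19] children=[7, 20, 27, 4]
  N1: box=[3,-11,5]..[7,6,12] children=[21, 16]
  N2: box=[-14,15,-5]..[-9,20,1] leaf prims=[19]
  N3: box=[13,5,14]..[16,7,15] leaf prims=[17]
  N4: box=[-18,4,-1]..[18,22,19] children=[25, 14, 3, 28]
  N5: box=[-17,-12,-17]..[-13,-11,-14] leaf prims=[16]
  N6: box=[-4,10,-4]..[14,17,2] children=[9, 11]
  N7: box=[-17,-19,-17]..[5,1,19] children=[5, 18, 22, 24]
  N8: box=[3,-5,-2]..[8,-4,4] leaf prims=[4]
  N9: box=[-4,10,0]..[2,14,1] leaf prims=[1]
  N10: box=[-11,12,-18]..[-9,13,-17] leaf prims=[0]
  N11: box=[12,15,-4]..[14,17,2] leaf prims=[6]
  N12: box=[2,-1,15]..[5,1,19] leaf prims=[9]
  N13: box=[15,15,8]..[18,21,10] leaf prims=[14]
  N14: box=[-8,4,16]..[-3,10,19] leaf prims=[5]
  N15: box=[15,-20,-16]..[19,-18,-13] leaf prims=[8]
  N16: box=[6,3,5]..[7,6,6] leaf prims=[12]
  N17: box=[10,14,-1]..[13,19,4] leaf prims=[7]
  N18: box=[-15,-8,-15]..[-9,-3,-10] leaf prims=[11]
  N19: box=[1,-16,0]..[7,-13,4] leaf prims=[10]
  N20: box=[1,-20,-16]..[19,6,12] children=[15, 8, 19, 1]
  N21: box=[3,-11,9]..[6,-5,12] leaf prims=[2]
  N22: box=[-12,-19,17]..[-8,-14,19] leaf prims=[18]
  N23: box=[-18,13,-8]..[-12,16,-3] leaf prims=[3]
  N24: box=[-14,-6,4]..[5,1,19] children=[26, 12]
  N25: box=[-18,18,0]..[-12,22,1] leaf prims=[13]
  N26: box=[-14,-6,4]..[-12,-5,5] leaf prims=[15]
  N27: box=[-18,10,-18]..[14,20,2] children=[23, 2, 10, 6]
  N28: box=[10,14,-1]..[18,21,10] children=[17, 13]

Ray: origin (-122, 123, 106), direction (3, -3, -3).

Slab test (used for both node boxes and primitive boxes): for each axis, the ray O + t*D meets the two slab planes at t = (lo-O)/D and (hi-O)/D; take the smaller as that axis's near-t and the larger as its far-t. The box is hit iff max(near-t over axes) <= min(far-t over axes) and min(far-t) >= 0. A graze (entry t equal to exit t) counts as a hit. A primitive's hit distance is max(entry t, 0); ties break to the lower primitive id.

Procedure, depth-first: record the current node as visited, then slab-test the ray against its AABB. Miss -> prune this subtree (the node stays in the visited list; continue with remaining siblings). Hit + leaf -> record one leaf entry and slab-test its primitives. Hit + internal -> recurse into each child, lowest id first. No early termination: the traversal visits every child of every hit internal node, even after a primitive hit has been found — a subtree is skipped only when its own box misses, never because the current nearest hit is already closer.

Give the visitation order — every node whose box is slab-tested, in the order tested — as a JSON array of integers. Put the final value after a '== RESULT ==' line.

Walk:
N0 x:[104/3,47] y:[101/3,143/3] z:[29,124/3] -> hit [104/3,124/3], descend [4, 7, 20, 27]
  N4 x:[104/3,140/3] y:[101/3,119/3] z:[29,107/3] -> hit [104/3,107/3], descend [3, 14, 25, 28]
    N3 x:[45,46] y:[116/3,118/3] z:[91/3,92/3] -> miss, prune
    N14 x:[38,119/3] y:[113/3,119/3] z:[29,30] -> miss, prune
    N25 x:[104/3,110/3] y:[101/3,35] z:[35,106/3] -> hit [35,35] leaf, test {P13@t=35}
    N28 x:[44,140/3] y:[34,109/3] z:[32,107/3] -> miss, prune
  N7 x:[35,127/3] y:[122/3,142/3] z:[29,41] -> hit [122/3,41], descend [5, 18, 22, 24]
    N5 x:[35,109/3] y:[134/3,45] z:[40,41] -> miss, prune
    N18 x:[107/3,113/3] y:[42,131/3] z:[116/3,121/3] -> miss, prune
    N22 x:[110/3,38] y:[137/3,142/3] z:[29,89/3] -> miss, prune
    N24 x:[36,127/3] y:[122/3,43] z:[29,34] -> miss, prune
  N20 x:[41,47] y:[39,143/3] z:[94/3,122/3] -> miss, prune
  N27 x:[104/3,136/3] y:[103/3,113/3] z:[104/3,124/3] -> hit [104/3,113/3], descend [2, 6, 10, 23]
    N2 x:[36,113/3] y:[103/3,36] z:[35,37] -> hit [36,36] leaf, test {P19@t=36}
    N6 x:[118/3,136/3] y:[106/3,113/3] z:[104/3,110/3] -> miss, prune
    N10 x:[37,113/3] y:[110/3,37] z:[41,124/3] -> miss, prune
    N23 x:[104/3,110/3] y:[107/3,110/3] z:[109/3,38] -> hit [109/3,110/3] leaf, test {P3@t=109/3}

order=[0, 4, 3, 14, 25, 28, 7, 5, 18, 22, 24, 20, 27, 2, 6, 10, 23]  |boxes|=17  |leaves|=3  hit=P13

== RESULT ==
[0, 4, 3, 14, 25, 28, 7, 5, 18, 22, 24, 20, 27, 2, 6, 10, 23]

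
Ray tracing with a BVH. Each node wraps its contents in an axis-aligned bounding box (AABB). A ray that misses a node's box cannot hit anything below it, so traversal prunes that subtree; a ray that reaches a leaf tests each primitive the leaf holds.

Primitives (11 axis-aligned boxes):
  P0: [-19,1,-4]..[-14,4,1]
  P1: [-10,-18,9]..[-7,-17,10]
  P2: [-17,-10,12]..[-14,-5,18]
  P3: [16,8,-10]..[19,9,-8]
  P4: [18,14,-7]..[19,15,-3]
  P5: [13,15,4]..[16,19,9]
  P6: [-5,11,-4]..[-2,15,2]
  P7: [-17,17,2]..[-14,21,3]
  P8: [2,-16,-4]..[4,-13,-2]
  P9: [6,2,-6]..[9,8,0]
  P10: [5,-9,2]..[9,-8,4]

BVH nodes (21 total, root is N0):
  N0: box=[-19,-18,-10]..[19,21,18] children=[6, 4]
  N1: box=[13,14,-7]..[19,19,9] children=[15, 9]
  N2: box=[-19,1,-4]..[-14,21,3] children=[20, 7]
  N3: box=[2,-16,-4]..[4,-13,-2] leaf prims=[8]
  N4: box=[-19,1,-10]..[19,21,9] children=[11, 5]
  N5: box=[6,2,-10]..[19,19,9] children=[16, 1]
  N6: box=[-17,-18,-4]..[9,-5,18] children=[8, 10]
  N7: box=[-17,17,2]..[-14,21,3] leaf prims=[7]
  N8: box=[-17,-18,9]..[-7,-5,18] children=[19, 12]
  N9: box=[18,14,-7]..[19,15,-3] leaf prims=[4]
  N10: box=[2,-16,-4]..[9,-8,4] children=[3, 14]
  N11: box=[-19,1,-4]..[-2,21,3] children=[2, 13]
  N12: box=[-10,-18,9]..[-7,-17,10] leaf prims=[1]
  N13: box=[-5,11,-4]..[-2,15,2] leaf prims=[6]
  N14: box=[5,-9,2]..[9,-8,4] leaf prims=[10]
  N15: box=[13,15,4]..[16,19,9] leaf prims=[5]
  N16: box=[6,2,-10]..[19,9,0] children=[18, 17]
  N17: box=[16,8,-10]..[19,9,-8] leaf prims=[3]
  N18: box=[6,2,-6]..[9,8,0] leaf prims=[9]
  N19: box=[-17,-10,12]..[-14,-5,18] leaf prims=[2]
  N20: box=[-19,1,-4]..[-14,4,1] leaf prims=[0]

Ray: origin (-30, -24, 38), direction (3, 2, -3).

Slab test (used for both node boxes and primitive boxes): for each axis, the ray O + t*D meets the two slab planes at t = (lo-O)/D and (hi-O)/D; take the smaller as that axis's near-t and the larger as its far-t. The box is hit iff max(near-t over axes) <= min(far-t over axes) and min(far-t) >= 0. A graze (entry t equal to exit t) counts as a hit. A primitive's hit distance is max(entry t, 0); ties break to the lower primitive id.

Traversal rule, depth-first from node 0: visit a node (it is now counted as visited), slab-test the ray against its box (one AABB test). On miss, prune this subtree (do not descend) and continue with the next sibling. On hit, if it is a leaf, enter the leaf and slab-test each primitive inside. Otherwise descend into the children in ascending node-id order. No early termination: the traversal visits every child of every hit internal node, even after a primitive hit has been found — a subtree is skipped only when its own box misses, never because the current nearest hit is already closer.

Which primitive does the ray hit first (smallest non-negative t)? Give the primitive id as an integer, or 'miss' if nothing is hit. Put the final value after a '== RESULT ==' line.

Traverse from the root:
N0 x:[11/3,49/3] y:[3,45/2] z:[20/3,16] -> hit [20/3,16], descend [4, 6]
  N4 x:[11/3,49/3] y:[25/2,45/2] z:[29/3,16] -> hit [25/2,16], descend [5, 11]
    N5 x:[12,49/3] y:[13,43/2] z:[29/3,16] -> hit [13,16], descend [1, 16]
      N1 x:[43/3,49/3] y:[19,43/2] z:[29/3,15] -> miss, prune
      N16 x:[12,49/3] y:[13,33/2] z:[38/3,16] -> hit [13,16], descend [17, 18]
        N17 x:[46/3,49/3] y:[16,33/2] z:[46/3,16] -> hit [16,16] leaf, test {P3@t=16}
        N18 x:[12,13] y:[13,16] z:[38/3,44/3] -> hit [13,13] leaf, test {P9@t=13}
    N11 x:[11/3,28/3] y:[25/2,45/2] z:[35/3,14] -> miss, prune
  N6 x:[13/3,13] y:[3,19/2] z:[20/3,14] -> hit [20/3,19/2], descend [8, 10]
    N8 x:[13/3,23/3] y:[3,19/2] z:[20/3,29/3] -> hit [20/3,23/3], descend [12, 19]
      N12 x:[20/3,23/3] y:[3,7/2] z:[28/3,29/3] -> miss, prune
      N19 x:[13/3,16/3] y:[7,19/2] z:[20/3,26/3] -> miss, prune
    N10 x:[32/3,13] y:[4,8] z:[34/3,14] -> miss, prune

13 AABB tests over nodes [0, 4, 5, 1, 16, 17, 18, 11, 6, 8, 12, 19, 10]; 2 leaves entered; closest P9.

== RESULT ==
9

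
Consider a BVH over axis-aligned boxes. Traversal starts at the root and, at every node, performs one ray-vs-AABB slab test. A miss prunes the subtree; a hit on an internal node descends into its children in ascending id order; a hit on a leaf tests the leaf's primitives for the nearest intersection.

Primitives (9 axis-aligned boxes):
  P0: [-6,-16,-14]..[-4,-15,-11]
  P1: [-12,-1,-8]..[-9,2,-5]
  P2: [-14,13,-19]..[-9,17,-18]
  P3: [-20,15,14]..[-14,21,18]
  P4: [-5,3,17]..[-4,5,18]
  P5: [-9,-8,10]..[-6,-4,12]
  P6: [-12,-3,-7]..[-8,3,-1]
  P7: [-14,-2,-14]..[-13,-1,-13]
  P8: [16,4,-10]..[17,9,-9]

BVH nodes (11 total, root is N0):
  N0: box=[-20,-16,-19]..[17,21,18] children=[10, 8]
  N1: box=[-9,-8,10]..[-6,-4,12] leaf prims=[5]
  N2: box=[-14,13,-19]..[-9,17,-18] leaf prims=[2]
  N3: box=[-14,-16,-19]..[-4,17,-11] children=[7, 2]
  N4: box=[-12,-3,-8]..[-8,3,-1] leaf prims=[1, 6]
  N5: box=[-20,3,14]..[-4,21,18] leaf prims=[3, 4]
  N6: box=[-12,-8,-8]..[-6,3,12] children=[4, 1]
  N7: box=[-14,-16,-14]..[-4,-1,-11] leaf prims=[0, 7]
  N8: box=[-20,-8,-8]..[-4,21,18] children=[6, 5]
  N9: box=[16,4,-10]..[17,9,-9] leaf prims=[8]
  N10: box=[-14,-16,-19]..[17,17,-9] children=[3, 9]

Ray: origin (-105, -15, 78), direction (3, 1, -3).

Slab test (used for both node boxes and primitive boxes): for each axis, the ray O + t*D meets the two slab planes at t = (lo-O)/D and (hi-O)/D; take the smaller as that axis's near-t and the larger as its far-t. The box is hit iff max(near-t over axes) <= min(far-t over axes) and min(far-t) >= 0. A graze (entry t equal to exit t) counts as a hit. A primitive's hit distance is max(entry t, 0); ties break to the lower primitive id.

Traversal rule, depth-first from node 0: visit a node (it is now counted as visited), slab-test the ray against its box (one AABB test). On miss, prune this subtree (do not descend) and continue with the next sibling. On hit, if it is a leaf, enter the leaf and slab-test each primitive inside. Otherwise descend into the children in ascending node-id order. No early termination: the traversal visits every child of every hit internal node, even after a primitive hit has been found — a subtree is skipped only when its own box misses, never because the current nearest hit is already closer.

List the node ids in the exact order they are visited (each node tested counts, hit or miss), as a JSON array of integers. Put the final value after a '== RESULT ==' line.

Trace the traversal:
N0 x:[85/3,122/3] y:[-1,36] z:[20,97/3] -> hit [85/3,97/3], descend [8, 10]
  N8 x:[85/3,101/3] y:[7,36] z:[20,86/3] -> hit [85/3,86/3], descend [5, 6]
    N5 x:[85/3,101/3] y:[18,36] z:[20,64/3] -> miss, prune
    N6 x:[31,33] y:[7,18] z:[22,86/3] -> miss, prune
  N10 x:[91/3,122/3] y:[-1,32] z:[29,97/3] -> hit [91/3,32], descend [3, 9]
    N3 x:[91/3,101/3] y:[-1,32] z:[89/3,97/3] -> hit [91/3,32], descend [2, 7]
      N2 x:[91/3,32] y:[28,32] z:[32,97/3] -> hit [32,32] leaf, test {P2@t=32}
      N7 x:[91/3,101/3] y:[-1,14] z:[89/3,92/3] -> miss, prune
    N9 x:[121/3,122/3] y:[19,24] z:[29,88/3] -> miss, prune

Summary -> nodes [0, 8, 5, 6, 10, 3, 2, 7, 9]; box-tests=9; leaf-entries=1; first=P2

== RESULT ==
[0, 8, 5, 6, 10, 3, 2, 7, 9]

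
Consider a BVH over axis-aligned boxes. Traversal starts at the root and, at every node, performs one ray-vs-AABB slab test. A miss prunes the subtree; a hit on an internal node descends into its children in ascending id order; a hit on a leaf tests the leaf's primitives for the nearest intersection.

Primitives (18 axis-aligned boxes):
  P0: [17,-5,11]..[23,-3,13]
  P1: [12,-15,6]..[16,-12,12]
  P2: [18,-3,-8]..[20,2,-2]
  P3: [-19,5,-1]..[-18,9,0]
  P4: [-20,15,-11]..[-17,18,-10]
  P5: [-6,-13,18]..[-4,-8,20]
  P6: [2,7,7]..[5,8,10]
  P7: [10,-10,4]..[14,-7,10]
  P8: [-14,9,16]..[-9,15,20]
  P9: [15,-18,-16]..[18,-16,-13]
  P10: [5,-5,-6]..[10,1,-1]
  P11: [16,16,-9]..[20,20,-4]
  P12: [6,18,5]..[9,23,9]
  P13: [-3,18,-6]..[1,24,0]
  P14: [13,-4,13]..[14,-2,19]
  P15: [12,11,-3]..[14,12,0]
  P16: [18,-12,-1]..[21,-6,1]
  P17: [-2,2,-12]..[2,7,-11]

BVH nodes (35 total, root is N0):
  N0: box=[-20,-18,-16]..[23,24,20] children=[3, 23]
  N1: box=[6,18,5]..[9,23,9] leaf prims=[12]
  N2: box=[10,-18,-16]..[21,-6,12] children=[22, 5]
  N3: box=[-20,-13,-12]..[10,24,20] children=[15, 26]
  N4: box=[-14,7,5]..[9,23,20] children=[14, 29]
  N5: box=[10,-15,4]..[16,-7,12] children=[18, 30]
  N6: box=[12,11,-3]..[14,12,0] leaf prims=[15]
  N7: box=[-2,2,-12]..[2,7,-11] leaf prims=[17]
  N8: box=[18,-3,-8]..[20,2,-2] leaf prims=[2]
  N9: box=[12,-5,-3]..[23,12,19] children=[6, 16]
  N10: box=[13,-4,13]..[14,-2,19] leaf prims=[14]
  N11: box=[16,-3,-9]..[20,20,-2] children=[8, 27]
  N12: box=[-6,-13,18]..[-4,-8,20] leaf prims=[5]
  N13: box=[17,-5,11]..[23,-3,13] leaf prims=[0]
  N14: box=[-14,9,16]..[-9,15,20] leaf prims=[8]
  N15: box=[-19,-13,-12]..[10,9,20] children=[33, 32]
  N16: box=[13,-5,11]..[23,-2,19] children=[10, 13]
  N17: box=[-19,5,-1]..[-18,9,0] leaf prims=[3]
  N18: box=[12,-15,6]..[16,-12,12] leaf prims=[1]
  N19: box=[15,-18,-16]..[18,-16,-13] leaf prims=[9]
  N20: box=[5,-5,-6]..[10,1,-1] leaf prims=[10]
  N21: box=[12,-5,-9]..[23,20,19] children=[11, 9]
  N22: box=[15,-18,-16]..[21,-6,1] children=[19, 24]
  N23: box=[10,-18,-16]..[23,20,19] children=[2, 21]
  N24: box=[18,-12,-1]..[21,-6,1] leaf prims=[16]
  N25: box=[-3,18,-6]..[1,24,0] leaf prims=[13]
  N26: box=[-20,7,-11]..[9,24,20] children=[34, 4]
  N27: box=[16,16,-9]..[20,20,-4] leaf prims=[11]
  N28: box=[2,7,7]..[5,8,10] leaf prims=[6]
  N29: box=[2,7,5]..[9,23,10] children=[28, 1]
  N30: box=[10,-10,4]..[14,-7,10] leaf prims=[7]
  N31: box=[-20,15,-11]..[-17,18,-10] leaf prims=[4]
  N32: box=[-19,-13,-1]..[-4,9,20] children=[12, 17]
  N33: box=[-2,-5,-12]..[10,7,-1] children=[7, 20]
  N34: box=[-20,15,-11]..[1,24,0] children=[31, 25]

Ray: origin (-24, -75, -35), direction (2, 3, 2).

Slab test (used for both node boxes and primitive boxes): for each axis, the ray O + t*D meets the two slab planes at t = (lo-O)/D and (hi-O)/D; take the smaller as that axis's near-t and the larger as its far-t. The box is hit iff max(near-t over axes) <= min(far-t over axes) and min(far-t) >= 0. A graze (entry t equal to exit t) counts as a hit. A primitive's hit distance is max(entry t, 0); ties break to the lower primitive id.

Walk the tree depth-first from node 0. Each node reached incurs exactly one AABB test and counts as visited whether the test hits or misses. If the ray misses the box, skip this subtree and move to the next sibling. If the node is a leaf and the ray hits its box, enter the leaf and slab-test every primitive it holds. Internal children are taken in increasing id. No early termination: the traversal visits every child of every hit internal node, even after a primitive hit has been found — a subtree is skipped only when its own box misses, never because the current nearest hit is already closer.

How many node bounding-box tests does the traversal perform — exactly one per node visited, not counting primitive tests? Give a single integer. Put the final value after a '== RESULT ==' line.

Walk:
N0 x:[2,47/2] y:[19,33] z:[19/2,55/2] -> hit [19,47/2], descend [3, 23]
  N3 x:[2,17] y:[62/3,33] z:[23/2,55/2] -> miss, prune
  N23 x:[17,47/2] y:[19,95/3] z:[19/2,27] -> hit [19,47/2], descend [2, 21]
    N2 x:[17,45/2] y:[19,23] z:[19/2,47/2] -> hit [19,45/2], descend [5, 22]
      N5 x:[17,20] y:[20,68/3] z:[39/2,47/2] -> hit [20,20], descend [18, 30]
        N18 x:[18,20] y:[20,21] z:[41/2,47/2] -> miss, prune
        N30 x:[17,19] y:[65/3,68/3] z:[39/2,45/2] -> miss, prune
      N22 x:[39/2,45/2] y:[19,23] z:[19/2,18] -> miss, prune
    N21 x:[18,47/2] y:[70/3,95/3] z:[13,27] -> hit [70/3,47/2], descend [9, 11]
      N9 x:[18,47/2] y:[70/3,29] z:[16,27] -> hit [70/3,47/2], descend [6, 16]
        N6 x:[18,19] y:[86/3,29] z:[16,35/2] -> miss, prune
        N16 x:[37/2,47/2] y:[70/3,73/3] z:[23,27] -> hit [70/3,47/2], descend [10, 13]
          N10 x:[37/2,19] y:[71/3,73/3] z:[24,27] -> miss, prune
          N13 x:[41/2,47/2] y:[70/3,24] z:[23,24] -> hit [70/3,47/2] leaf, test {P0@t=70/3}
      N11 x:[20,22] y:[24,95/3] z:[13,33/2] -> miss, prune

Summary -> nodes [0, 3, 23, 2, 5, 18, 30, 22, 21, 9, 6, 16, 10, 13, 11]; box-tests=15; leaf-entries=1; first=P0

== RESULT ==
15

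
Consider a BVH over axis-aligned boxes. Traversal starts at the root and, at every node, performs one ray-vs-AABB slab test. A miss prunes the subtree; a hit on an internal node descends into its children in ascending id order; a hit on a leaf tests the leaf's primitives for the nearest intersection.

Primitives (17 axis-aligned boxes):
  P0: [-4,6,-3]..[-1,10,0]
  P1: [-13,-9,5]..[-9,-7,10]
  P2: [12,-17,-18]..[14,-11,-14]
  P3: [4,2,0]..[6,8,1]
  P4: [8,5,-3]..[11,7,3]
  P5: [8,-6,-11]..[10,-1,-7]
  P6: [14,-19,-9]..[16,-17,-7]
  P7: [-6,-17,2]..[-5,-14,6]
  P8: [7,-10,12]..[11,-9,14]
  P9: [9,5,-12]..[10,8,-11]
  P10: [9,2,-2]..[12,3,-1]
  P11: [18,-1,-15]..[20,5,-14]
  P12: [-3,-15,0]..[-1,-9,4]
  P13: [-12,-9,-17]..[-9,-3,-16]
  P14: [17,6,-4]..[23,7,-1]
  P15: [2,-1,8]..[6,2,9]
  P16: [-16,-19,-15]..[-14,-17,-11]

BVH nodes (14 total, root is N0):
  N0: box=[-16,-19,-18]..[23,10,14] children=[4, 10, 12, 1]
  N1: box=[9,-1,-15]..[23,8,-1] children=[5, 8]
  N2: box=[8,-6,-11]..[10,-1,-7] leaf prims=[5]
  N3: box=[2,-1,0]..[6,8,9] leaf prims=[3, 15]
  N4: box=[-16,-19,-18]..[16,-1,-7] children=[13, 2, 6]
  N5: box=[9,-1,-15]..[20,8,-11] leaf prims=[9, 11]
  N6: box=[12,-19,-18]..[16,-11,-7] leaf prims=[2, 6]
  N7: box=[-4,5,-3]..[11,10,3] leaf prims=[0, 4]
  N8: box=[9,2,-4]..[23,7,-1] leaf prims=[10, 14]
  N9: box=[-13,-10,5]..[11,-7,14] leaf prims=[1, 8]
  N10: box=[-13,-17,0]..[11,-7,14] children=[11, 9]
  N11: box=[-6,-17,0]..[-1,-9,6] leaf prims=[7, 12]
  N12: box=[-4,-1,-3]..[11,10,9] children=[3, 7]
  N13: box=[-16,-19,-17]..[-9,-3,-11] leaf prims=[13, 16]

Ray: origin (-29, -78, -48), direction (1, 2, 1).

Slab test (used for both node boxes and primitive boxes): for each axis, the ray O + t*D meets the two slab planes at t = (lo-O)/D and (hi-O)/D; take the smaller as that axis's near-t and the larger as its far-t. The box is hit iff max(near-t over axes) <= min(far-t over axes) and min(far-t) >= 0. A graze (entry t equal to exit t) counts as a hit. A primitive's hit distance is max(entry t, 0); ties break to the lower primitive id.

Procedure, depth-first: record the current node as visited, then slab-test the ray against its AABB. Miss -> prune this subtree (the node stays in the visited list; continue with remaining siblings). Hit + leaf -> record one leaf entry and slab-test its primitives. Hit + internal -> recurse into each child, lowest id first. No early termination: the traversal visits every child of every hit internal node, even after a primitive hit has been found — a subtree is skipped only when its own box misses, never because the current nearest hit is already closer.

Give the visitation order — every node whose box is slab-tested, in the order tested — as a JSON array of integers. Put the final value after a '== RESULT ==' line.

Trace the traversal:
N0 x:[13,52] y:[59/2,44] z:[30,62] -> hit [30,44], descend [1, 4, 10, 12]
  N1 x:[38,52] y:[77/2,43] z:[33,47] -> hit [77/2,43], descend [5, 8]
    N5 x:[38,49] y:[77/2,43] z:[33,37] -> miss, prune
    N8 x:[38,52] y:[40,85/2] z:[44,47] -> miss, prune
  N4 x:[13,45] y:[59/2,77/2] z:[30,41] -> hit [30,77/2], descend [2, 6, 13]
    N2 x:[37,39] y:[36,77/2] z:[37,41] -> hit [37,77/2] leaf, test {P5@t=37}
    N6 x:[41,45] y:[59/2,67/2] z:[30,41] -> miss, prune
    N13 x:[13,20] y:[59/2,75/2] z:[31,37] -> miss, prune
  N10 x:[16,40] y:[61/2,71/2] z:[48,62] -> miss, prune
  N12 x:[25,40] y:[77/2,44] z:[45,57] -> miss, prune

10 AABB tests over nodes [0, 1, 5, 8, 4, 2, 6, 13, 10, 12]; 1 leaf entered; closest P5.

== RESULT ==
[0, 1, 5, 8, 4, 2, 6, 13, 10, 12]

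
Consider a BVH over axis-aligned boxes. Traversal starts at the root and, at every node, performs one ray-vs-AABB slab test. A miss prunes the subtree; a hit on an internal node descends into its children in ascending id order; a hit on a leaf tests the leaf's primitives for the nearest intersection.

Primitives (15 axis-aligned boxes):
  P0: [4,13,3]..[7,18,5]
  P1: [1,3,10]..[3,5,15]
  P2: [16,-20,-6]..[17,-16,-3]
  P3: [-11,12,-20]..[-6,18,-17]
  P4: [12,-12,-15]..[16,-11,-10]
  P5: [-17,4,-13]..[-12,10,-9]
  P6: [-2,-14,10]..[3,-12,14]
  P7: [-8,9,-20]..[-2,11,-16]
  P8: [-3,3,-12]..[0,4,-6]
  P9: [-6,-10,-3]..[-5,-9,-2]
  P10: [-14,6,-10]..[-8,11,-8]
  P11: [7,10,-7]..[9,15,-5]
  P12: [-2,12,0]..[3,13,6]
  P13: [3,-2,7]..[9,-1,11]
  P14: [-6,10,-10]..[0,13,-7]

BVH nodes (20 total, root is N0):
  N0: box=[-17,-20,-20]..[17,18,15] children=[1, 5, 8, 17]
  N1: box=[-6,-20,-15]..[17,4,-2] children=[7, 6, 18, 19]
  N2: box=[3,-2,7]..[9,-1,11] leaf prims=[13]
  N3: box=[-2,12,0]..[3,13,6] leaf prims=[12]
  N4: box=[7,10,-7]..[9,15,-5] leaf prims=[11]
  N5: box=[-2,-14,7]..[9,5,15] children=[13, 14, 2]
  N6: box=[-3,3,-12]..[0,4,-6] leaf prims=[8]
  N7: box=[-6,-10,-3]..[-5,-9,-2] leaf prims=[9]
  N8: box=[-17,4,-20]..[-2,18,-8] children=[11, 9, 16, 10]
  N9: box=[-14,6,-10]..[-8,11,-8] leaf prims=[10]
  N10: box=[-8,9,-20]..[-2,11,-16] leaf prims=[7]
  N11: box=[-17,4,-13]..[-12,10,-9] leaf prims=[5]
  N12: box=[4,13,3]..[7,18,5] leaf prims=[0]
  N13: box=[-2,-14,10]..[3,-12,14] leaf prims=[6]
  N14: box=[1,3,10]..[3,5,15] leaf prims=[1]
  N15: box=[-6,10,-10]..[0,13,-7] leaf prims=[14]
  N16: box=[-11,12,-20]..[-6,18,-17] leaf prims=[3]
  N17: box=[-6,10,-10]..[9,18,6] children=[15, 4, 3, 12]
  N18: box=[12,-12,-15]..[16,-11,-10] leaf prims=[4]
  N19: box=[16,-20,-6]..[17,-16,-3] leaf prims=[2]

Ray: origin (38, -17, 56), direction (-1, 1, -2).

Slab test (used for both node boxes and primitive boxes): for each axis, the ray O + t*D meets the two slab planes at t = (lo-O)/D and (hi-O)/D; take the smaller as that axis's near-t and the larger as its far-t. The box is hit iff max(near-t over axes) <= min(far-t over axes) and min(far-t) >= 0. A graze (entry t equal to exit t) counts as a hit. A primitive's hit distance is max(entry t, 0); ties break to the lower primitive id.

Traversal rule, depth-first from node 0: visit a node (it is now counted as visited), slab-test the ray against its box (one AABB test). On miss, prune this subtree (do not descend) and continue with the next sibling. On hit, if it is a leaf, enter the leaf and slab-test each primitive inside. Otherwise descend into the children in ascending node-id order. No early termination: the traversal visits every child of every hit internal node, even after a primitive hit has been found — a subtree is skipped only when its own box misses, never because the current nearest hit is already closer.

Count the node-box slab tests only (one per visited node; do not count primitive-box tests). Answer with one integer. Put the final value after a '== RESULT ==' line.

Traverse from the root:
N0 x:[21,55] y:[-3,35] z:[41/2,38] -> hit [21,35], descend [1, 5, 8, 17]
  N1 x:[21,44] y:[-3,21] z:[29,71/2] -> miss, prune
  N5 x:[29,40] y:[3,22] z:[41/2,49/2] -> miss, prune
  N8 x:[40,55] y:[21,35] z:[32,38] -> miss, prune
  N17 x:[29,44] y:[27,35] z:[25,33] -> hit [29,33], descend [3, 4, 12, 15]
    N3 x:[35,40] y:[29,30] z:[25,28] -> miss, prune
    N4 x:[29,31] y:[27,32] z:[61/2,63/2] -> hit [61/2,31] leaf, test {P11@t=61/2}
    N12 x:[31,34] y:[30,35] z:[51/2,53/2] -> miss, prune
    N15 x:[38,44] y:[27,30] z:[63/2,33] -> miss, prune

Visited [0, 1, 5, 8, 17, 3, 4, 12, 15]. Tests: 9 box, 1 leaf. Nearest: P11.

== RESULT ==
9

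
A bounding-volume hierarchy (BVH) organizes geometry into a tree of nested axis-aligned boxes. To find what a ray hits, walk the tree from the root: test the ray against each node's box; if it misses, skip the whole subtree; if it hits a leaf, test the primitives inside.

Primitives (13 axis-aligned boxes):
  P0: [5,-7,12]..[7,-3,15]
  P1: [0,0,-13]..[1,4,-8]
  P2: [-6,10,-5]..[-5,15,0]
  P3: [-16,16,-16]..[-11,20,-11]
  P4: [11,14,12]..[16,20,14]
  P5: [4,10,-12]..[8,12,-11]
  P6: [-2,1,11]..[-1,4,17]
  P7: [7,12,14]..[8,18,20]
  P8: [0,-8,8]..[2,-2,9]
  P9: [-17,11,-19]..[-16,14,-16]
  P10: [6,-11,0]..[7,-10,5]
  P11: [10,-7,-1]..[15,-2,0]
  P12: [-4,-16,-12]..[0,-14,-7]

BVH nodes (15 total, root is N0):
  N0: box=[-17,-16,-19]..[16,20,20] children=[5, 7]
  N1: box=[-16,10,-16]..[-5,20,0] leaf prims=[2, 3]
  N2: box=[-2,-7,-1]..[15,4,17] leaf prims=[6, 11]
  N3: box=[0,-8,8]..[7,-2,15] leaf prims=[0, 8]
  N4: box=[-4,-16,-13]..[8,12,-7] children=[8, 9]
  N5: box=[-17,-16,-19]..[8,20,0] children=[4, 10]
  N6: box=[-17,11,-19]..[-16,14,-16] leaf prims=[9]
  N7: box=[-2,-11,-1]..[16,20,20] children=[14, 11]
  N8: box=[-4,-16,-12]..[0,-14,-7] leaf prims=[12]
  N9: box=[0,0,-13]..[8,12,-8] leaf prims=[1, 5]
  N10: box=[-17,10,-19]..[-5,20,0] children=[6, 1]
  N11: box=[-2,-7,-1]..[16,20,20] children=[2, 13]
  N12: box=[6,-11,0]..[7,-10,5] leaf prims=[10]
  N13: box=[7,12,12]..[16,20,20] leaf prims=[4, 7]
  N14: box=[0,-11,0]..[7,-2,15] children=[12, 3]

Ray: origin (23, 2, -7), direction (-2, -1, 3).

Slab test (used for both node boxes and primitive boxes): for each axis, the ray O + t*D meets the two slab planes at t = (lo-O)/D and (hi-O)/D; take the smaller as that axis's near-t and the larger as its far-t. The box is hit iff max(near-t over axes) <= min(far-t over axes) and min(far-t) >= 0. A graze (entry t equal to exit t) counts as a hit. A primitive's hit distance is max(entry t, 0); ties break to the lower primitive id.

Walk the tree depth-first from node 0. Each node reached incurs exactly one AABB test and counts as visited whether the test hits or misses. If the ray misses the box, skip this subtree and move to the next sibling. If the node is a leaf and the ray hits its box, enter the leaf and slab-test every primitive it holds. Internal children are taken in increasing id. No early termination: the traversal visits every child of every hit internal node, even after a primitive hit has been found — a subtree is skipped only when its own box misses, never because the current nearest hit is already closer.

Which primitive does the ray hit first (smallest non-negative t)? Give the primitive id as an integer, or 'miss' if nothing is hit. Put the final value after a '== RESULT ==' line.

Trace the traversal:
N0 x:[7/2,20] y:[-18,18] z:[-4,9] -> hit [7/2,9], descend [5, 7]
  N5 x:[15/2,20] y:[-18,18] z:[-4,7/3] -> miss, prune
  N7 x:[7/2,25/2] y:[-18,13] z:[2,9] -> hit [7/2,9], descend [11, 14]
    N11 x:[7/2,25/2] y:[-18,9] z:[2,9] -> hit [7/2,9], descend [2, 13]
      N2 x:[4,25/2] y:[-2,9] z:[2,8] -> hit [4,8] leaf, test {P6(miss), P11(miss)}
      N13 x:[7/2,8] y:[-18,-10] z:[19/3,9] -> miss, prune
    N14 x:[8,23/2] y:[4,13] z:[7/3,22/3] -> miss, prune

Visited [0, 5, 7, 11, 2, 13, 14]. Tests: 7 box, 1 leaf. Nearest: miss.

== RESULT ==
miss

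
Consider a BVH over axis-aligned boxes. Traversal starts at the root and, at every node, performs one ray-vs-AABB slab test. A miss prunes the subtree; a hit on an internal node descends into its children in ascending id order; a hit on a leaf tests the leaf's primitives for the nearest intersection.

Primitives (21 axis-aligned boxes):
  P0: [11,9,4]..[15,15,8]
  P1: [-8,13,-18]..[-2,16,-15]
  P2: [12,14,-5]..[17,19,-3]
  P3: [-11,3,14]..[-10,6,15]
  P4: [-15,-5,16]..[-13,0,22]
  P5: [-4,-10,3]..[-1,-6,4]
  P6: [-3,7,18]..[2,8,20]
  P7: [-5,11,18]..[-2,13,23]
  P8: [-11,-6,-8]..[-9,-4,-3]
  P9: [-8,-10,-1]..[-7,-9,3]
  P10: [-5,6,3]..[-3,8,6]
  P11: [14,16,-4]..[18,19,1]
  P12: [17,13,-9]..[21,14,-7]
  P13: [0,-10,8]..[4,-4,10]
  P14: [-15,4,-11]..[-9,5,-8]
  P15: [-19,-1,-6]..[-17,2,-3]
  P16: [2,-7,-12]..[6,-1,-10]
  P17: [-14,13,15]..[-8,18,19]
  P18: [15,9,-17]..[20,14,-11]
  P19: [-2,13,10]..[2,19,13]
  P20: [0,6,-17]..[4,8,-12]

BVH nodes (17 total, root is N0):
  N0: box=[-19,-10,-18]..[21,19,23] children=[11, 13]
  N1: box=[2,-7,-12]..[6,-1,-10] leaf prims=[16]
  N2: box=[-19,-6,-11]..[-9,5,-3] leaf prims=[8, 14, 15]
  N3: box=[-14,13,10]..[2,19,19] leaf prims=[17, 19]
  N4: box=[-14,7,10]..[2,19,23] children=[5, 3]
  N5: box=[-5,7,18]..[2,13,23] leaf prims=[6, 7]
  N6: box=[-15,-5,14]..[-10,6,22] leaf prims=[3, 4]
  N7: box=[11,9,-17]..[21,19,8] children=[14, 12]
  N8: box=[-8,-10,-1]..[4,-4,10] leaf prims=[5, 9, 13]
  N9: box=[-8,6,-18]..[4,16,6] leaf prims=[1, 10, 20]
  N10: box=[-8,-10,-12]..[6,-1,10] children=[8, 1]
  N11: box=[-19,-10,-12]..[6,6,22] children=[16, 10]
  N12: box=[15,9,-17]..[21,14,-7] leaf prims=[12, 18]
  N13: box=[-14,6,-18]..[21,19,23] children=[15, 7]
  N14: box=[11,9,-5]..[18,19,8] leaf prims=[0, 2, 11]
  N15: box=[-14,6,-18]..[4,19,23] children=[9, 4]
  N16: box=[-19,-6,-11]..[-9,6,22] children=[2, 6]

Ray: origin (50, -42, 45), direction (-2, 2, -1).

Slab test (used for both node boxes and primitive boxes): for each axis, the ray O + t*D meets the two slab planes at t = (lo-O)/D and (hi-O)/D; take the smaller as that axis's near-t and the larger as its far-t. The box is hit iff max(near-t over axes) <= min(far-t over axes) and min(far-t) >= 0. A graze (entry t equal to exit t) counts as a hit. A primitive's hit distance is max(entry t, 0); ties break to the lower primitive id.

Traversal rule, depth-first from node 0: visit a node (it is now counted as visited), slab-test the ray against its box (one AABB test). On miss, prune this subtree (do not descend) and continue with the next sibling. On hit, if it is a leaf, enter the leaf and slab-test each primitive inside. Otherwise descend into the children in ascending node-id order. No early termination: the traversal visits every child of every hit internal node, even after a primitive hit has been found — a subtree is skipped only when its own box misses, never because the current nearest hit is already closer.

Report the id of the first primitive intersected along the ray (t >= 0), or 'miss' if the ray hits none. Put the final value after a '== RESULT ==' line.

Trace the traversal:
N0 x:[29/2,69/2] y:[16,61/2] z:[22,63] -> hit [22,61/2], descend [11, 13]
  N11 x:[22,69/2] y:[16,24] z:[23,57] -> hit [23,24], descend [10, 16]
    N10 x:[22,29] y:[16,41/2] z:[35,57] -> miss, prune
    N16 x:[59/2,69/2] y:[18,24] z:[23,56] -> miss, prune
  N13 x:[29/2,32] y:[24,61/2] z:[22,63] -> hit [24,61/2], descend [7, 15]
    N7 x:[29/2,39/2] y:[51/2,61/2] z:[37,62] -> miss, prune
    N15 x:[23,32] y:[24,61/2] z:[22,63] -> hit [24,61/2], descend [4, 9]
      N4 x:[24,32] y:[49/2,61/2] z:[22,35] -> hit [49/2,61/2], descend [3, 5]
        N3 x:[24,32] y:[55/2,61/2] z:[26,35] -> hit [55/2,61/2] leaf, test {P17@t=29, P19(miss)}
        N5 x:[24,55/2] y:[49/2,55/2] z:[22,27] -> hit [49/2,27] leaf, test {P6@t=25, P7@t=53/2}
      N9 x:[23,29] y:[24,29] z:[39,63] -> miss, prune

Summary -> nodes [0, 11, 10, 16, 13, 7, 15, 4, 3, 5, 9]; box-tests=11; leaf-entries=2; first=P6

== RESULT ==
6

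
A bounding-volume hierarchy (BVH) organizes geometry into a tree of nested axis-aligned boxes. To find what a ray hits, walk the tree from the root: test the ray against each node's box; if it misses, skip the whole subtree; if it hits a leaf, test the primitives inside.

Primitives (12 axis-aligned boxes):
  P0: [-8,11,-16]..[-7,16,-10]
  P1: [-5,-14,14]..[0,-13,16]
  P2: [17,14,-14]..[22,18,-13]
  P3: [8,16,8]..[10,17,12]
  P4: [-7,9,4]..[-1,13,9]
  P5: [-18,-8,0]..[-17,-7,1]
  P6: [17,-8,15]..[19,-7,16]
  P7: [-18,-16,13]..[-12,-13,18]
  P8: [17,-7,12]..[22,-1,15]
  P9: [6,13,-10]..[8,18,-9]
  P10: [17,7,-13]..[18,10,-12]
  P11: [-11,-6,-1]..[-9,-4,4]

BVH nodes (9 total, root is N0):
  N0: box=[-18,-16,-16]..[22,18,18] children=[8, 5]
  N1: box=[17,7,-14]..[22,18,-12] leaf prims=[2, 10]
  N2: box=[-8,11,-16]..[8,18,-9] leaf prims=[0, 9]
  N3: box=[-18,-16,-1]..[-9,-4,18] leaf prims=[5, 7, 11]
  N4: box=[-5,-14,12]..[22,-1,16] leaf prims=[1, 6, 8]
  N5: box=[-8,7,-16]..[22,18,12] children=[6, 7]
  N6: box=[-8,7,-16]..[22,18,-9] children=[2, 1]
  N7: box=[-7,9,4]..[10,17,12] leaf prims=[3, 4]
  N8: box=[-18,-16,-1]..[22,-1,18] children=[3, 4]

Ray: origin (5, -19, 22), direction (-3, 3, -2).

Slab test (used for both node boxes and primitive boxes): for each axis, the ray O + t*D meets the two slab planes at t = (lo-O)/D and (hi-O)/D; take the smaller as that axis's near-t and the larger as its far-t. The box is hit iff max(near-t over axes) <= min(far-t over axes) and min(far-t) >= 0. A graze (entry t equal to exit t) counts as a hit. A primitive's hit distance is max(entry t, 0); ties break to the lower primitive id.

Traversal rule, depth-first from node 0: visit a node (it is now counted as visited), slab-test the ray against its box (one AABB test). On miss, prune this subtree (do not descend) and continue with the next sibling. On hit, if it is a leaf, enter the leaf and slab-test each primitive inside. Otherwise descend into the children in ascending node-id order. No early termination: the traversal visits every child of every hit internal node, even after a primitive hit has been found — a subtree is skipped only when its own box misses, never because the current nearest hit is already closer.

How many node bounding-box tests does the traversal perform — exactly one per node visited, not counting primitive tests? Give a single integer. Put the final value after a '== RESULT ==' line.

Traverse from the root:
N0 x:[-17/3,23/3] y:[1,37/3] z:[2,19] -> hit [2,23/3], descend [5, 8]
  N5 x:[-17/3,13/3] y:[26/3,37/3] z:[5,19] -> miss, prune
  N8 x:[-17/3,23/3] y:[1,6] z:[2,23/2] -> hit [2,6], descend [3, 4]
    N3 x:[14/3,23/3] y:[1,5] z:[2,23/2] -> hit [14/3,5] leaf, test {P5(miss), P7(miss), P11(miss)}
    N4 x:[-17/3,10/3] y:[5/3,6] z:[3,5] -> hit [3,10/3] leaf, test {P1(miss), P6(miss), P8(miss)}

order=[0, 5, 8, 3, 4]  |boxes|=5  |leaves|=2  hit=miss

== RESULT ==
5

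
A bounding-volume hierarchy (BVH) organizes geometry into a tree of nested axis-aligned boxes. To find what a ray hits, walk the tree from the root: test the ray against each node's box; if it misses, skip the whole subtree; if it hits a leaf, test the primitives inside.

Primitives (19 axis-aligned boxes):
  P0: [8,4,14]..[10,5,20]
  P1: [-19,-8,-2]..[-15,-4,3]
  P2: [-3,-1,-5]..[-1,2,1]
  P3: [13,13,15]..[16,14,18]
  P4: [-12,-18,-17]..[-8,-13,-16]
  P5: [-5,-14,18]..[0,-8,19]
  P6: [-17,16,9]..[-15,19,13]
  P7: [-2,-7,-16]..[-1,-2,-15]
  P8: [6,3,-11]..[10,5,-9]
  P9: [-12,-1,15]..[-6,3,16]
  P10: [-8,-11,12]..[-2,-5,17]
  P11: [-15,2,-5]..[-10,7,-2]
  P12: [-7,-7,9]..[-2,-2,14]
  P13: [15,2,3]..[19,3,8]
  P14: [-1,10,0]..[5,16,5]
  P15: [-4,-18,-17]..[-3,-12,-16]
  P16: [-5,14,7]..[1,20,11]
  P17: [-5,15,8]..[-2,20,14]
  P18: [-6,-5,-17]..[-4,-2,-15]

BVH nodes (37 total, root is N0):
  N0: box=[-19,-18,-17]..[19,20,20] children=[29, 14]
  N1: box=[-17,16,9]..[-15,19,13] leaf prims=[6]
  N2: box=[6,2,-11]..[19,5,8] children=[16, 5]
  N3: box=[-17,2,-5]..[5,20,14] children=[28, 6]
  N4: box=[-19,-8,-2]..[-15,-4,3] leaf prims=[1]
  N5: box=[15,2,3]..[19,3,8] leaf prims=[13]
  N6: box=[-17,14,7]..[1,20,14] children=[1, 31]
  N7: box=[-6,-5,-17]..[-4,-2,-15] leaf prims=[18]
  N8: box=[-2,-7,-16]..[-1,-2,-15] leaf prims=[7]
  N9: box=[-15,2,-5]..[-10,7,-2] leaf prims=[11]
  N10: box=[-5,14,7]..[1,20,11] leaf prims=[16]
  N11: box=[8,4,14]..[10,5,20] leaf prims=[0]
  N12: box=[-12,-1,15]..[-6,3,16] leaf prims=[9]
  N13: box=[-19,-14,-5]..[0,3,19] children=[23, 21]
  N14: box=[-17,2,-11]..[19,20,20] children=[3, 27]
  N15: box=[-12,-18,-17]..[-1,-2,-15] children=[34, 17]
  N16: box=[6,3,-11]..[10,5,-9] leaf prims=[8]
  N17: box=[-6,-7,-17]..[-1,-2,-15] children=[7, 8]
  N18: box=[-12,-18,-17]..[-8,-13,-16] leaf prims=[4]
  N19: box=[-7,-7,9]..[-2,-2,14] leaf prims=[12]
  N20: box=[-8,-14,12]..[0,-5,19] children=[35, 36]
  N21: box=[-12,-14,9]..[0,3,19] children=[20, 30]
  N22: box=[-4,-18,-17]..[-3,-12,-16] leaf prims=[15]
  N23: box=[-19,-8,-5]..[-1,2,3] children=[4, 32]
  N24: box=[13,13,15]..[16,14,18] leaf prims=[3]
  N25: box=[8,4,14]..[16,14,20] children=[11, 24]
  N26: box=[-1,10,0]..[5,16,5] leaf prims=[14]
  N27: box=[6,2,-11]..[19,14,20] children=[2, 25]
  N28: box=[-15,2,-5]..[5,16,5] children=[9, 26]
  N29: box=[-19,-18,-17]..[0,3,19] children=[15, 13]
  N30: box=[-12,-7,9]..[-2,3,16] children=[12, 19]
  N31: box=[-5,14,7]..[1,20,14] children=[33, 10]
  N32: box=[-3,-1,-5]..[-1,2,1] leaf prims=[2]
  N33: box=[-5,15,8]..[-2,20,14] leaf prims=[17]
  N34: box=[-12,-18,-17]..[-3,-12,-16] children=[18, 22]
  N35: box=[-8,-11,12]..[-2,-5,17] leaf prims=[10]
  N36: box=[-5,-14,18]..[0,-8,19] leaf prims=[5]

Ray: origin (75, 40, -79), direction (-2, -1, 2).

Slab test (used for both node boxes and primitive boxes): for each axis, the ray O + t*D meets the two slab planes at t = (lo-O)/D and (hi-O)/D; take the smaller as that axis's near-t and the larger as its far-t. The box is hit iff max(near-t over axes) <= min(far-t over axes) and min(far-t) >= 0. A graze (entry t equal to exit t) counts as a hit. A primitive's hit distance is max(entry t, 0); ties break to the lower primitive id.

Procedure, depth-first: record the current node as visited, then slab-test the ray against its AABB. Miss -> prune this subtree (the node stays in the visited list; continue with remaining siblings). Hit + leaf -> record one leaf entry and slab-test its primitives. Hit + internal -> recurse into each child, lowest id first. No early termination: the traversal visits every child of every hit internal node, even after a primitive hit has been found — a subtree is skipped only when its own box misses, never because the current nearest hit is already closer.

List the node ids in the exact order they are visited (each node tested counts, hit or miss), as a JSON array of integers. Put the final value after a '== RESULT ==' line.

Trace the traversal:
N0 x:[28,47] y:[20,58] z:[31,99/2] -> hit [31,47], descend [14, 29]
  N14 x:[28,46] y:[20,38] z:[34,99/2] -> hit [34,38], descend [3, 27]
    N3 x:[35,46] y:[20,38] z:[37,93/2] -> hit [37,38], descend [6, 28]
      N6 x:[37,46] y:[20,26] z:[43,93/2] -> miss, prune
      N28 x:[35,45] y:[24,38] z:[37,42] -> hit [37,38], descend [9, 26]
        N9 x:[85/2,45] y:[33,38] z:[37,77/2] -> miss, prune
        N26 x:[35,38] y:[24,30] z:[79/2,42] -> miss, prune
    N27 x:[28,69/2] y:[26,38] z:[34,99/2] -> hit [34,69/2], descend [2, 25]
      N2 x:[28,69/2] y:[35,38] z:[34,87/2] -> miss, prune
      N25 x:[59/2,67/2] y:[26,36] z:[93/2,99/2] -> miss, prune
  N29 x:[75/2,47] y:[37,58] z:[31,49] -> hit [75/2,47], descend [13, 15]
    N13 x:[75/2,47] y:[37,54] z:[37,49] -> hit [75/2,47], descend [21, 23]
      N21 x:[75/2,87/2] y:[37,54] z:[44,49] -> miss, prune
      N23 x:[38,47] y:[38,48] z:[37,41] -> hit [38,41], descend [4, 32]
        N4 x:[45,47] y:[44,48] z:[77/2,41] -> miss, prune
        N32 x:[38,39] y:[38,41] z:[37,40] -> hit [38,39] leaf, test {P2@t=38}
    N15 x:[38,87/2] y:[42,58] z:[31,32] -> miss, prune

17 AABB tests over nodes [0, 14, 3, 6, 28, 9, 26, 27, 2, 25, 29, 13, 21, 23, 4, 32, 15]; 1 leaf entered; closest P2.

== RESULT ==
[0, 14, 3, 6, 28, 9, 26, 27, 2, 25, 29, 13, 21, 23, 4, 32, 15]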